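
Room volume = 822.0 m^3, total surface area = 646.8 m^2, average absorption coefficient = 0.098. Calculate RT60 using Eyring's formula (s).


Given values:
  V = 822.0 m^3, S = 646.8 m^2, alpha = 0.098
Formula: RT60 = 0.161 * V / (-S * ln(1 - alpha))
Compute ln(1 - 0.098) = ln(0.902) = -0.103141
Denominator: -646.8 * -0.103141 = 66.7116
Numerator: 0.161 * 822.0 = 132.342
RT60 = 132.342 / 66.7116 = 1.984

1.984 s


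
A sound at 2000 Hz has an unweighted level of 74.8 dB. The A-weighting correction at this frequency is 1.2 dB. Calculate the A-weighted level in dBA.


Given values:
  SPL = 74.8 dB
  A-weighting at 2000 Hz = 1.2 dB
Formula: L_A = SPL + A_weight
L_A = 74.8 + (1.2)
L_A = 76.0

76.0 dBA


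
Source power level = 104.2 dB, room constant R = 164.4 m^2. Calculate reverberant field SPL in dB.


Given values:
  Lw = 104.2 dB, R = 164.4 m^2
Formula: SPL = Lw + 10 * log10(4 / R)
Compute 4 / R = 4 / 164.4 = 0.024331
Compute 10 * log10(0.024331) = -16.1384
SPL = 104.2 + (-16.1384) = 88.06

88.06 dB


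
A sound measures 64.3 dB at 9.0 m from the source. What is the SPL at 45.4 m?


Given values:
  SPL1 = 64.3 dB, r1 = 9.0 m, r2 = 45.4 m
Formula: SPL2 = SPL1 - 20 * log10(r2 / r1)
Compute ratio: r2 / r1 = 45.4 / 9.0 = 5.0444
Compute log10: log10(5.0444) = 0.70281
Compute drop: 20 * 0.70281 = 14.0562
SPL2 = 64.3 - 14.0562 = 50.24

50.24 dB


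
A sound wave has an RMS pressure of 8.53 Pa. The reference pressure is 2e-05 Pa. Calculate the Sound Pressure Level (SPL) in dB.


Given values:
  p = 8.53 Pa
  p_ref = 2e-05 Pa
Formula: SPL = 20 * log10(p / p_ref)
Compute ratio: p / p_ref = 8.53 / 2e-05 = 426500
Compute log10: log10(426500) = 5.629919
Multiply: SPL = 20 * 5.629919 = 112.6

112.6 dB


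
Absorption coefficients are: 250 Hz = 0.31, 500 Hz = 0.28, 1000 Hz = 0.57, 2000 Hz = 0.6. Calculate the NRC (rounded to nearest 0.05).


Given values:
  a_250 = 0.31, a_500 = 0.28
  a_1000 = 0.57, a_2000 = 0.6
Formula: NRC = (a250 + a500 + a1000 + a2000) / 4
Sum = 0.31 + 0.28 + 0.57 + 0.6 = 1.76
NRC = 1.76 / 4 = 0.44
Rounded to nearest 0.05: 0.45

0.45


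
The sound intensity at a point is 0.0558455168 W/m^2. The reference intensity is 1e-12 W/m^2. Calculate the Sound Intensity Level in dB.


Given values:
  I = 0.0558455168 W/m^2
  I_ref = 1e-12 W/m^2
Formula: SIL = 10 * log10(I / I_ref)
Compute ratio: I / I_ref = 55845516800
Compute log10: log10(55845516800) = 10.746988
Multiply: SIL = 10 * 10.746988 = 107.47

107.47 dB


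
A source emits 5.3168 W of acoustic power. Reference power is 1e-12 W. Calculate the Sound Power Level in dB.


Given values:
  W = 5.3168 W
  W_ref = 1e-12 W
Formula: SWL = 10 * log10(W / W_ref)
Compute ratio: W / W_ref = 5316800000000
Compute log10: log10(5316800000000) = 12.72565
Multiply: SWL = 10 * 12.72565 = 127.26

127.26 dB


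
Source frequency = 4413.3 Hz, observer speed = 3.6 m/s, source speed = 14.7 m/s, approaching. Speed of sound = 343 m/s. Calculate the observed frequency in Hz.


Given values:
  f_s = 4413.3 Hz, v_o = 3.6 m/s, v_s = 14.7 m/s
  Direction: approaching
Formula: f_o = f_s * (c + v_o) / (c - v_s)
Numerator: c + v_o = 343 + 3.6 = 346.6
Denominator: c - v_s = 343 - 14.7 = 328.3
f_o = 4413.3 * 346.6 / 328.3 = 4659.3

4659.3 Hz


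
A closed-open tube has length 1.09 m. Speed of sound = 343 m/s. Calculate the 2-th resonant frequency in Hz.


Given values:
  Tube type: closed-open, L = 1.09 m, c = 343 m/s, n = 2
Formula: f_n = (2n - 1) * c / (4 * L)
Compute 2n - 1 = 2*2 - 1 = 3
Compute 4 * L = 4 * 1.09 = 4.36
f = 3 * 343 / 4.36
f = 236.01

236.01 Hz


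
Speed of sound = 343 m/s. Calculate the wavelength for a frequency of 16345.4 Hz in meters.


Given values:
  c = 343 m/s, f = 16345.4 Hz
Formula: lambda = c / f
lambda = 343 / 16345.4
lambda = 0.021

0.021 m


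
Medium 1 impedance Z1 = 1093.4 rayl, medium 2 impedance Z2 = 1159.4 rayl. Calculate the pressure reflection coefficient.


Given values:
  Z1 = 1093.4 rayl, Z2 = 1159.4 rayl
Formula: R = (Z2 - Z1) / (Z2 + Z1)
Numerator: Z2 - Z1 = 1159.4 - 1093.4 = 66.0
Denominator: Z2 + Z1 = 1159.4 + 1093.4 = 2252.8
R = 66.0 / 2252.8 = 0.0293

0.0293


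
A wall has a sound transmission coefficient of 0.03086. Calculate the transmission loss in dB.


Given values:
  tau = 0.03086
Formula: TL = 10 * log10(1 / tau)
Compute 1 / tau = 1 / 0.03086 = 32.4044
Compute log10(32.4044) = 1.510604
TL = 10 * 1.510604 = 15.11

15.11 dB


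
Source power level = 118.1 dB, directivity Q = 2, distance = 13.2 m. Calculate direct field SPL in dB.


Given values:
  Lw = 118.1 dB, Q = 2, r = 13.2 m
Formula: SPL = Lw + 10 * log10(Q / (4 * pi * r^2))
Compute 4 * pi * r^2 = 4 * pi * 13.2^2 = 2189.5644
Compute Q / denom = 2 / 2189.5644 = 0.00091342
Compute 10 * log10(0.00091342) = -30.3933
SPL = 118.1 + (-30.3933) = 87.71

87.71 dB


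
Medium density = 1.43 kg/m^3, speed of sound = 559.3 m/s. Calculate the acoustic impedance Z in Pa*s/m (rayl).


Given values:
  rho = 1.43 kg/m^3
  c = 559.3 m/s
Formula: Z = rho * c
Z = 1.43 * 559.3
Z = 799.8

799.8 rayl


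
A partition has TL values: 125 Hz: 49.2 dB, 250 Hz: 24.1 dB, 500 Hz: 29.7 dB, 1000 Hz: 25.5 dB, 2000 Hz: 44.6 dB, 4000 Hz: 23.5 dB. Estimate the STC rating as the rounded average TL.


Given TL values at each frequency:
  125 Hz: 49.2 dB
  250 Hz: 24.1 dB
  500 Hz: 29.7 dB
  1000 Hz: 25.5 dB
  2000 Hz: 44.6 dB
  4000 Hz: 23.5 dB
Formula: STC ~ round(average of TL values)
Sum = 49.2 + 24.1 + 29.7 + 25.5 + 44.6 + 23.5 = 196.6
Average = 196.6 / 6 = 32.77
Rounded: 33

33


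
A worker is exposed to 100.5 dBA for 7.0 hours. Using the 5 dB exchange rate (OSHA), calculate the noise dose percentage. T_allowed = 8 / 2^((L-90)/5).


Given values:
  L = 100.5 dBA, T = 7.0 hours
Formula: T_allowed = 8 / 2^((L - 90) / 5)
Compute exponent: (100.5 - 90) / 5 = 2.1
Compute 2^(2.1) = 4.287094
T_allowed = 8 / 4.287094 = 1.866066 hours
Dose = (T / T_allowed) * 100
Dose = (7.0 / 1.866066) * 100 = 375.12

375.12 %


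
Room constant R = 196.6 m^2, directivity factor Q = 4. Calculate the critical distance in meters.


Given values:
  R = 196.6 m^2, Q = 4
Formula: d_c = 0.141 * sqrt(Q * R)
Compute Q * R = 4 * 196.6 = 786.4
Compute sqrt(786.4) = 28.0428
d_c = 0.141 * 28.0428 = 3.954

3.954 m


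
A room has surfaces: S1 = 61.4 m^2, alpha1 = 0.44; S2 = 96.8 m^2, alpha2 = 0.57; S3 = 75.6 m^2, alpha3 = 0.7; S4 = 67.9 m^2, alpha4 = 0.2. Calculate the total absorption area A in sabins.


Given surfaces:
  Surface 1: 61.4 * 0.44 = 27.016
  Surface 2: 96.8 * 0.57 = 55.176
  Surface 3: 75.6 * 0.7 = 52.92
  Surface 4: 67.9 * 0.2 = 13.58
Formula: A = sum(Si * alpha_i)
A = 27.016 + 55.176 + 52.92 + 13.58
A = 148.69

148.69 sabins


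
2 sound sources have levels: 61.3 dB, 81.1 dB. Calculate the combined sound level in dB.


Formula: L_total = 10 * log10( sum(10^(Li/10)) )
  Source 1: 10^(61.3/10) = 1348962.8826
  Source 2: 10^(81.1/10) = 128824955.1693
Sum of linear values = 130173918.0519
L_total = 10 * log10(130173918.0519) = 81.15

81.15 dB


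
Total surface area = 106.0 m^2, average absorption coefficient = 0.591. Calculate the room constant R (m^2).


Given values:
  S = 106.0 m^2, alpha = 0.591
Formula: R = S * alpha / (1 - alpha)
Numerator: 106.0 * 0.591 = 62.646
Denominator: 1 - 0.591 = 0.409
R = 62.646 / 0.409 = 153.17

153.17 m^2


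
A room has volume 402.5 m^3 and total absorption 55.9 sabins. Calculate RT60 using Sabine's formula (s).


Given values:
  V = 402.5 m^3
  A = 55.9 sabins
Formula: RT60 = 0.161 * V / A
Numerator: 0.161 * 402.5 = 64.8025
RT60 = 64.8025 / 55.9 = 1.159

1.159 s


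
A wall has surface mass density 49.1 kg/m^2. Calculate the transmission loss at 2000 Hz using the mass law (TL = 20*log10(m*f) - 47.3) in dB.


Given values:
  m = 49.1 kg/m^2, f = 2000 Hz
Formula: TL = 20 * log10(m * f) - 47.3
Compute m * f = 49.1 * 2000 = 98200.0
Compute log10(98200.0) = 4.992111
Compute 20 * 4.992111 = 99.8422
TL = 99.8422 - 47.3 = 52.54

52.54 dB


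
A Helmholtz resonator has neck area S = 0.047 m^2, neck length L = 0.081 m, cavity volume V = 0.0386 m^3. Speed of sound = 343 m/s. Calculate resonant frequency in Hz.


Given values:
  S = 0.047 m^2, L = 0.081 m, V = 0.0386 m^3, c = 343 m/s
Formula: f = (c / (2*pi)) * sqrt(S / (V * L))
Compute V * L = 0.0386 * 0.081 = 0.0031266
Compute S / (V * L) = 0.047 / 0.0031266 = 15.0323
Compute sqrt(15.0323) = 3.877151
Compute c / (2*pi) = 343 / 6.283185 = 54.590148
f = 54.590148 * 3.877151 = 211.65

211.65 Hz


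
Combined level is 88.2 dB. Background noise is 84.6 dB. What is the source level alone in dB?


Given values:
  L_total = 88.2 dB, L_bg = 84.6 dB
Formula: L_source = 10 * log10(10^(L_total/10) - 10^(L_bg/10))
Convert to linear:
  10^(88.2/10) = 660693448.0076
  10^(84.6/10) = 288403150.3127
Difference: 660693448.0076 - 288403150.3127 = 372290297.6949
L_source = 10 * log10(372290297.6949) = 85.71

85.71 dB


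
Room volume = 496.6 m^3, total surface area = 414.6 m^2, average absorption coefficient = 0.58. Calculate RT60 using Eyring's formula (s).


Given values:
  V = 496.6 m^3, S = 414.6 m^2, alpha = 0.58
Formula: RT60 = 0.161 * V / (-S * ln(1 - alpha))
Compute ln(1 - 0.58) = ln(0.42) = -0.867501
Denominator: -414.6 * -0.867501 = 359.6659
Numerator: 0.161 * 496.6 = 79.9526
RT60 = 79.9526 / 359.6659 = 0.222

0.222 s


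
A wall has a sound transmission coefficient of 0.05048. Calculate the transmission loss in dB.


Given values:
  tau = 0.05048
Formula: TL = 10 * log10(1 / tau)
Compute 1 / tau = 1 / 0.05048 = 19.8098
Compute log10(19.8098) = 1.29688
TL = 10 * 1.29688 = 12.97

12.97 dB


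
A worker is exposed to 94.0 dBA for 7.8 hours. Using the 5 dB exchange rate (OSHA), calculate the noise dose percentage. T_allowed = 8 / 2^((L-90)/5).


Given values:
  L = 94.0 dBA, T = 7.8 hours
Formula: T_allowed = 8 / 2^((L - 90) / 5)
Compute exponent: (94.0 - 90) / 5 = 0.8
Compute 2^(0.8) = 1.741101
T_allowed = 8 / 1.741101 = 4.594794 hours
Dose = (T / T_allowed) * 100
Dose = (7.8 / 4.594794) * 100 = 169.76

169.76 %


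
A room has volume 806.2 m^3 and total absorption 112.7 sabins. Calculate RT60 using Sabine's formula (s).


Given values:
  V = 806.2 m^3
  A = 112.7 sabins
Formula: RT60 = 0.161 * V / A
Numerator: 0.161 * 806.2 = 129.7982
RT60 = 129.7982 / 112.7 = 1.152

1.152 s


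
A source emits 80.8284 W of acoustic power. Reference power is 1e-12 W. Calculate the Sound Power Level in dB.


Given values:
  W = 80.8284 W
  W_ref = 1e-12 W
Formula: SWL = 10 * log10(W / W_ref)
Compute ratio: W / W_ref = 80828400000000
Compute log10: log10(80828400000000) = 13.907564
Multiply: SWL = 10 * 13.907564 = 139.08

139.08 dB


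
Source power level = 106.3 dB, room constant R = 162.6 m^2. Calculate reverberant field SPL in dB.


Given values:
  Lw = 106.3 dB, R = 162.6 m^2
Formula: SPL = Lw + 10 * log10(4 / R)
Compute 4 / R = 4 / 162.6 = 0.0246
Compute 10 * log10(0.0246) = -16.0906
SPL = 106.3 + (-16.0906) = 90.21

90.21 dB


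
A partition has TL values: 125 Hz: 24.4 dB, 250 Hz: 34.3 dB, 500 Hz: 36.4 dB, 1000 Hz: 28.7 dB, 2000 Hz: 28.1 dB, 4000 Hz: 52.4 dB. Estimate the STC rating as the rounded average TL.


Given TL values at each frequency:
  125 Hz: 24.4 dB
  250 Hz: 34.3 dB
  500 Hz: 36.4 dB
  1000 Hz: 28.7 dB
  2000 Hz: 28.1 dB
  4000 Hz: 52.4 dB
Formula: STC ~ round(average of TL values)
Sum = 24.4 + 34.3 + 36.4 + 28.7 + 28.1 + 52.4 = 204.3
Average = 204.3 / 6 = 34.05
Rounded: 34

34


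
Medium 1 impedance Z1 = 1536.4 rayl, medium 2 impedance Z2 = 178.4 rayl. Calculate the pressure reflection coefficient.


Given values:
  Z1 = 1536.4 rayl, Z2 = 178.4 rayl
Formula: R = (Z2 - Z1) / (Z2 + Z1)
Numerator: Z2 - Z1 = 178.4 - 1536.4 = -1358.0
Denominator: Z2 + Z1 = 178.4 + 1536.4 = 1714.8
R = -1358.0 / 1714.8 = -0.7919

-0.7919


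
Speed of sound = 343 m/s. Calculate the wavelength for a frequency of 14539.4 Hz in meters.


Given values:
  c = 343 m/s, f = 14539.4 Hz
Formula: lambda = c / f
lambda = 343 / 14539.4
lambda = 0.0236

0.0236 m


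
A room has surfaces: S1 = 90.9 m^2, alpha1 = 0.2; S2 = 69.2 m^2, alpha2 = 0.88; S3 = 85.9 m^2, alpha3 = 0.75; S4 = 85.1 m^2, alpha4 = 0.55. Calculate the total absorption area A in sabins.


Given surfaces:
  Surface 1: 90.9 * 0.2 = 18.18
  Surface 2: 69.2 * 0.88 = 60.896
  Surface 3: 85.9 * 0.75 = 64.425
  Surface 4: 85.1 * 0.55 = 46.805
Formula: A = sum(Si * alpha_i)
A = 18.18 + 60.896 + 64.425 + 46.805
A = 190.31

190.31 sabins


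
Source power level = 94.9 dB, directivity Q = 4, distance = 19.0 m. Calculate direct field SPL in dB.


Given values:
  Lw = 94.9 dB, Q = 4, r = 19.0 m
Formula: SPL = Lw + 10 * log10(Q / (4 * pi * r^2))
Compute 4 * pi * r^2 = 4 * pi * 19.0^2 = 4536.4598
Compute Q / denom = 4 / 4536.4598 = 0.00088174
Compute 10 * log10(0.00088174) = -30.5466
SPL = 94.9 + (-30.5466) = 64.35

64.35 dB


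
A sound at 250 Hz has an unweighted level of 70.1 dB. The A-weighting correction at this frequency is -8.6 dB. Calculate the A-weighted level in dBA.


Given values:
  SPL = 70.1 dB
  A-weighting at 250 Hz = -8.6 dB
Formula: L_A = SPL + A_weight
L_A = 70.1 + (-8.6)
L_A = 61.5

61.5 dBA


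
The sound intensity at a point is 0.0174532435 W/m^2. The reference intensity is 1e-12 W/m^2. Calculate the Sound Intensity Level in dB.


Given values:
  I = 0.0174532435 W/m^2
  I_ref = 1e-12 W/m^2
Formula: SIL = 10 * log10(I / I_ref)
Compute ratio: I / I_ref = 17453243500
Compute log10: log10(17453243500) = 10.241876
Multiply: SIL = 10 * 10.241876 = 102.42

102.42 dB


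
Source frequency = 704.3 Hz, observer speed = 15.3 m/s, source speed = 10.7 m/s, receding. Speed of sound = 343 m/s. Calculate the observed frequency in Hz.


Given values:
  f_s = 704.3 Hz, v_o = 15.3 m/s, v_s = 10.7 m/s
  Direction: receding
Formula: f_o = f_s * (c - v_o) / (c + v_s)
Numerator: c - v_o = 343 - 15.3 = 327.7
Denominator: c + v_s = 343 + 10.7 = 353.7
f_o = 704.3 * 327.7 / 353.7 = 652.53

652.53 Hz


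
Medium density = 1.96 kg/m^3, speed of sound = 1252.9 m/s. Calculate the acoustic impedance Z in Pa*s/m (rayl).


Given values:
  rho = 1.96 kg/m^3
  c = 1252.9 m/s
Formula: Z = rho * c
Z = 1.96 * 1252.9
Z = 2455.68

2455.68 rayl


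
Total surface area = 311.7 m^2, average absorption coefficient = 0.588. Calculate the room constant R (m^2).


Given values:
  S = 311.7 m^2, alpha = 0.588
Formula: R = S * alpha / (1 - alpha)
Numerator: 311.7 * 0.588 = 183.2796
Denominator: 1 - 0.588 = 0.412
R = 183.2796 / 0.412 = 444.85

444.85 m^2


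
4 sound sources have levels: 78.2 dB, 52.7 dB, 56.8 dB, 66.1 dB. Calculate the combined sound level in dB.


Formula: L_total = 10 * log10( sum(10^(Li/10)) )
  Source 1: 10^(78.2/10) = 66069344.8008
  Source 2: 10^(52.7/10) = 186208.7137
  Source 3: 10^(56.8/10) = 478630.0923
  Source 4: 10^(66.1/10) = 4073802.778
Sum of linear values = 70807986.3848
L_total = 10 * log10(70807986.3848) = 78.5

78.5 dB


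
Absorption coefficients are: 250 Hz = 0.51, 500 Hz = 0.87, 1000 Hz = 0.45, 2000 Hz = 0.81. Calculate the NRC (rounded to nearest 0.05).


Given values:
  a_250 = 0.51, a_500 = 0.87
  a_1000 = 0.45, a_2000 = 0.81
Formula: NRC = (a250 + a500 + a1000 + a2000) / 4
Sum = 0.51 + 0.87 + 0.45 + 0.81 = 2.64
NRC = 2.64 / 4 = 0.66
Rounded to nearest 0.05: 0.65

0.65


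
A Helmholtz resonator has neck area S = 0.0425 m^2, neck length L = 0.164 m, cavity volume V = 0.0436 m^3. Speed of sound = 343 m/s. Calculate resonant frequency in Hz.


Given values:
  S = 0.0425 m^2, L = 0.164 m, V = 0.0436 m^3, c = 343 m/s
Formula: f = (c / (2*pi)) * sqrt(S / (V * L))
Compute V * L = 0.0436 * 0.164 = 0.0071504
Compute S / (V * L) = 0.0425 / 0.0071504 = 5.9437
Compute sqrt(5.9437) = 2.43797
Compute c / (2*pi) = 343 / 6.283185 = 54.590148
f = 54.590148 * 2.43797 = 133.09

133.09 Hz


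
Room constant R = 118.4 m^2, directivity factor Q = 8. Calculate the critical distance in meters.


Given values:
  R = 118.4 m^2, Q = 8
Formula: d_c = 0.141 * sqrt(Q * R)
Compute Q * R = 8 * 118.4 = 947.2
Compute sqrt(947.2) = 30.7766
d_c = 0.141 * 30.7766 = 4.34

4.34 m


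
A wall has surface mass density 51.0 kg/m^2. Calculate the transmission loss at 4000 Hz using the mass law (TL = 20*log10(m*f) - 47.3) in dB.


Given values:
  m = 51.0 kg/m^2, f = 4000 Hz
Formula: TL = 20 * log10(m * f) - 47.3
Compute m * f = 51.0 * 4000 = 204000.0
Compute log10(204000.0) = 5.30963
Compute 20 * 5.30963 = 106.1926
TL = 106.1926 - 47.3 = 58.89

58.89 dB


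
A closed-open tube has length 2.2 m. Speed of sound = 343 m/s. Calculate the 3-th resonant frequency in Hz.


Given values:
  Tube type: closed-open, L = 2.2 m, c = 343 m/s, n = 3
Formula: f_n = (2n - 1) * c / (4 * L)
Compute 2n - 1 = 2*3 - 1 = 5
Compute 4 * L = 4 * 2.2 = 8.8
f = 5 * 343 / 8.8
f = 194.89

194.89 Hz


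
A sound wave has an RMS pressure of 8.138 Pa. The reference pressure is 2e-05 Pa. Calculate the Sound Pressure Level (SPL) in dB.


Given values:
  p = 8.138 Pa
  p_ref = 2e-05 Pa
Formula: SPL = 20 * log10(p / p_ref)
Compute ratio: p / p_ref = 8.138 / 2e-05 = 406900
Compute log10: log10(406900) = 5.609488
Multiply: SPL = 20 * 5.609488 = 112.19

112.19 dB


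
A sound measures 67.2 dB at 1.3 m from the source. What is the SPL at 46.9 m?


Given values:
  SPL1 = 67.2 dB, r1 = 1.3 m, r2 = 46.9 m
Formula: SPL2 = SPL1 - 20 * log10(r2 / r1)
Compute ratio: r2 / r1 = 46.9 / 1.3 = 36.0769
Compute log10: log10(36.0769) = 1.557229
Compute drop: 20 * 1.557229 = 31.1446
SPL2 = 67.2 - 31.1446 = 36.06

36.06 dB


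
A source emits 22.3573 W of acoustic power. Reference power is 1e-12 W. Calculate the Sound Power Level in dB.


Given values:
  W = 22.3573 W
  W_ref = 1e-12 W
Formula: SWL = 10 * log10(W / W_ref)
Compute ratio: W / W_ref = 22357300000000
Compute log10: log10(22357300000000) = 13.349419
Multiply: SWL = 10 * 13.349419 = 133.49

133.49 dB


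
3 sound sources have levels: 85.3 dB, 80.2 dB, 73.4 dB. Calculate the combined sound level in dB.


Formula: L_total = 10 * log10( sum(10^(Li/10)) )
  Source 1: 10^(85.3/10) = 338844156.1392
  Source 2: 10^(80.2/10) = 104712854.8051
  Source 3: 10^(73.4/10) = 21877616.2395
Sum of linear values = 465434627.1838
L_total = 10 * log10(465434627.1838) = 86.68

86.68 dB


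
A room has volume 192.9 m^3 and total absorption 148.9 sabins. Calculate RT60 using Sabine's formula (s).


Given values:
  V = 192.9 m^3
  A = 148.9 sabins
Formula: RT60 = 0.161 * V / A
Numerator: 0.161 * 192.9 = 31.0569
RT60 = 31.0569 / 148.9 = 0.209

0.209 s


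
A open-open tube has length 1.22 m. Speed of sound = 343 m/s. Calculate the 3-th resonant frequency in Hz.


Given values:
  Tube type: open-open, L = 1.22 m, c = 343 m/s, n = 3
Formula: f_n = n * c / (2 * L)
Compute 2 * L = 2 * 1.22 = 2.44
f = 3 * 343 / 2.44
f = 421.72

421.72 Hz


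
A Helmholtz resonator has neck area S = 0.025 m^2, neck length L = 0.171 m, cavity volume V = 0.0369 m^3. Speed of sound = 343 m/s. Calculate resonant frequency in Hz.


Given values:
  S = 0.025 m^2, L = 0.171 m, V = 0.0369 m^3, c = 343 m/s
Formula: f = (c / (2*pi)) * sqrt(S / (V * L))
Compute V * L = 0.0369 * 0.171 = 0.0063099
Compute S / (V * L) = 0.025 / 0.0063099 = 3.962
Compute sqrt(3.962) = 1.990477
Compute c / (2*pi) = 343 / 6.283185 = 54.590148
f = 54.590148 * 1.990477 = 108.66

108.66 Hz


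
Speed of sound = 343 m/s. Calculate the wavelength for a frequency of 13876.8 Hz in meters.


Given values:
  c = 343 m/s, f = 13876.8 Hz
Formula: lambda = c / f
lambda = 343 / 13876.8
lambda = 0.0247

0.0247 m


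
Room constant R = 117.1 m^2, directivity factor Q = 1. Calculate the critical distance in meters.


Given values:
  R = 117.1 m^2, Q = 1
Formula: d_c = 0.141 * sqrt(Q * R)
Compute Q * R = 1 * 117.1 = 117.1
Compute sqrt(117.1) = 10.8213
d_c = 0.141 * 10.8213 = 1.526

1.526 m


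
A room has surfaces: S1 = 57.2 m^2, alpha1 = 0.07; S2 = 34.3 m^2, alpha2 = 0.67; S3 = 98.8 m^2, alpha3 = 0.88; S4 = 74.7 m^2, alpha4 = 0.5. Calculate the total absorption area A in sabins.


Given surfaces:
  Surface 1: 57.2 * 0.07 = 4.004
  Surface 2: 34.3 * 0.67 = 22.981
  Surface 3: 98.8 * 0.88 = 86.944
  Surface 4: 74.7 * 0.5 = 37.35
Formula: A = sum(Si * alpha_i)
A = 4.004 + 22.981 + 86.944 + 37.35
A = 151.28

151.28 sabins


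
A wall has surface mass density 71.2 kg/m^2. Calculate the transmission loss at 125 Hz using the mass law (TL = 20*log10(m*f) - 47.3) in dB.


Given values:
  m = 71.2 kg/m^2, f = 125 Hz
Formula: TL = 20 * log10(m * f) - 47.3
Compute m * f = 71.2 * 125 = 8900.0
Compute log10(8900.0) = 3.94939
Compute 20 * 3.94939 = 78.9878
TL = 78.9878 - 47.3 = 31.69

31.69 dB


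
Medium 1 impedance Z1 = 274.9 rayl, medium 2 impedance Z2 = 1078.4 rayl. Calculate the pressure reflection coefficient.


Given values:
  Z1 = 274.9 rayl, Z2 = 1078.4 rayl
Formula: R = (Z2 - Z1) / (Z2 + Z1)
Numerator: Z2 - Z1 = 1078.4 - 274.9 = 803.5
Denominator: Z2 + Z1 = 1078.4 + 274.9 = 1353.3
R = 803.5 / 1353.3 = 0.5937

0.5937


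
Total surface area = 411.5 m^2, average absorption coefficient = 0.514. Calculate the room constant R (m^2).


Given values:
  S = 411.5 m^2, alpha = 0.514
Formula: R = S * alpha / (1 - alpha)
Numerator: 411.5 * 0.514 = 211.511
Denominator: 1 - 0.514 = 0.486
R = 211.511 / 0.486 = 435.21

435.21 m^2


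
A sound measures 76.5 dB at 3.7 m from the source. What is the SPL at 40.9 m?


Given values:
  SPL1 = 76.5 dB, r1 = 3.7 m, r2 = 40.9 m
Formula: SPL2 = SPL1 - 20 * log10(r2 / r1)
Compute ratio: r2 / r1 = 40.9 / 3.7 = 11.0541
Compute log10: log10(11.0541) = 1.043523
Compute drop: 20 * 1.043523 = 20.8705
SPL2 = 76.5 - 20.8705 = 55.63

55.63 dB


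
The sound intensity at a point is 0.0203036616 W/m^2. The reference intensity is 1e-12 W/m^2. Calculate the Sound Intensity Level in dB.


Given values:
  I = 0.0203036616 W/m^2
  I_ref = 1e-12 W/m^2
Formula: SIL = 10 * log10(I / I_ref)
Compute ratio: I / I_ref = 20303661600
Compute log10: log10(20303661600) = 10.307574
Multiply: SIL = 10 * 10.307574 = 103.08

103.08 dB


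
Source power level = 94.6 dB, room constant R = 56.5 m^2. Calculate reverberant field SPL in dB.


Given values:
  Lw = 94.6 dB, R = 56.5 m^2
Formula: SPL = Lw + 10 * log10(4 / R)
Compute 4 / R = 4 / 56.5 = 0.070796
Compute 10 * log10(0.070796) = -11.4999
SPL = 94.6 + (-11.4999) = 83.1

83.1 dB


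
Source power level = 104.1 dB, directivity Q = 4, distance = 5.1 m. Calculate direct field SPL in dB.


Given values:
  Lw = 104.1 dB, Q = 4, r = 5.1 m
Formula: SPL = Lw + 10 * log10(Q / (4 * pi * r^2))
Compute 4 * pi * r^2 = 4 * pi * 5.1^2 = 326.8513
Compute Q / denom = 4 / 326.8513 = 0.01223798
Compute 10 * log10(0.01223798) = -19.1229
SPL = 104.1 + (-19.1229) = 84.98

84.98 dB


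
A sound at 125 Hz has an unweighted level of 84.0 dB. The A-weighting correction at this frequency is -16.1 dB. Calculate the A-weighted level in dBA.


Given values:
  SPL = 84.0 dB
  A-weighting at 125 Hz = -16.1 dB
Formula: L_A = SPL + A_weight
L_A = 84.0 + (-16.1)
L_A = 67.9

67.9 dBA


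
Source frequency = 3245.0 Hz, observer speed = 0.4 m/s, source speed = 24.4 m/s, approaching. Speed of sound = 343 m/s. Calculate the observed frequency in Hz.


Given values:
  f_s = 3245.0 Hz, v_o = 0.4 m/s, v_s = 24.4 m/s
  Direction: approaching
Formula: f_o = f_s * (c + v_o) / (c - v_s)
Numerator: c + v_o = 343 + 0.4 = 343.4
Denominator: c - v_s = 343 - 24.4 = 318.6
f_o = 3245.0 * 343.4 / 318.6 = 3497.59

3497.59 Hz


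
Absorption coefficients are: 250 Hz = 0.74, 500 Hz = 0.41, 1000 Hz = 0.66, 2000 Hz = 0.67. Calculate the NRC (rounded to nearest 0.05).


Given values:
  a_250 = 0.74, a_500 = 0.41
  a_1000 = 0.66, a_2000 = 0.67
Formula: NRC = (a250 + a500 + a1000 + a2000) / 4
Sum = 0.74 + 0.41 + 0.66 + 0.67 = 2.48
NRC = 2.48 / 4 = 0.62
Rounded to nearest 0.05: 0.6

0.6


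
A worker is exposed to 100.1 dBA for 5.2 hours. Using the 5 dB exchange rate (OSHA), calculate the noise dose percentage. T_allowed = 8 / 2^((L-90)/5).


Given values:
  L = 100.1 dBA, T = 5.2 hours
Formula: T_allowed = 8 / 2^((L - 90) / 5)
Compute exponent: (100.1 - 90) / 5 = 2.02
Compute 2^(2.02) = 4.055838
T_allowed = 8 / 4.055838 = 1.972465 hours
Dose = (T / T_allowed) * 100
Dose = (5.2 / 1.972465) * 100 = 263.63

263.63 %


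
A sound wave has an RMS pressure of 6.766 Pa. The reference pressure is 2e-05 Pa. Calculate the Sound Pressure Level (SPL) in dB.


Given values:
  p = 6.766 Pa
  p_ref = 2e-05 Pa
Formula: SPL = 20 * log10(p / p_ref)
Compute ratio: p / p_ref = 6.766 / 2e-05 = 338300
Compute log10: log10(338300) = 5.529302
Multiply: SPL = 20 * 5.529302 = 110.59

110.59 dB


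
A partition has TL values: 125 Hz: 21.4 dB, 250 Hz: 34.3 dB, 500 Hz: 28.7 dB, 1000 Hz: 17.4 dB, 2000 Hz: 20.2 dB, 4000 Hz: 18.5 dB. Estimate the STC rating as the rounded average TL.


Given TL values at each frequency:
  125 Hz: 21.4 dB
  250 Hz: 34.3 dB
  500 Hz: 28.7 dB
  1000 Hz: 17.4 dB
  2000 Hz: 20.2 dB
  4000 Hz: 18.5 dB
Formula: STC ~ round(average of TL values)
Sum = 21.4 + 34.3 + 28.7 + 17.4 + 20.2 + 18.5 = 140.5
Average = 140.5 / 6 = 23.42
Rounded: 23

23


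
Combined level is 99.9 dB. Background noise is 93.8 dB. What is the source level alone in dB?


Given values:
  L_total = 99.9 dB, L_bg = 93.8 dB
Formula: L_source = 10 * log10(10^(L_total/10) - 10^(L_bg/10))
Convert to linear:
  10^(99.9/10) = 9772372209.5581
  10^(93.8/10) = 2398832919.0195
Difference: 9772372209.5581 - 2398832919.0195 = 7373539290.5386
L_source = 10 * log10(7373539290.5386) = 98.68

98.68 dB


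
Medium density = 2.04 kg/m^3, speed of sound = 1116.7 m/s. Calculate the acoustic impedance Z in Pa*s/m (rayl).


Given values:
  rho = 2.04 kg/m^3
  c = 1116.7 m/s
Formula: Z = rho * c
Z = 2.04 * 1116.7
Z = 2278.07

2278.07 rayl


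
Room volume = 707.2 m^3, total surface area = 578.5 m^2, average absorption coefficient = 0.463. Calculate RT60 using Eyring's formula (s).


Given values:
  V = 707.2 m^3, S = 578.5 m^2, alpha = 0.463
Formula: RT60 = 0.161 * V / (-S * ln(1 - alpha))
Compute ln(1 - 0.463) = ln(0.537) = -0.621757
Denominator: -578.5 * -0.621757 = 359.6864
Numerator: 0.161 * 707.2 = 113.8592
RT60 = 113.8592 / 359.6864 = 0.317

0.317 s


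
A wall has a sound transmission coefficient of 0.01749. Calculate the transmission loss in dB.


Given values:
  tau = 0.01749
Formula: TL = 10 * log10(1 / tau)
Compute 1 / tau = 1 / 0.01749 = 57.1755
Compute log10(57.1755) = 1.75721
TL = 10 * 1.75721 = 17.57

17.57 dB


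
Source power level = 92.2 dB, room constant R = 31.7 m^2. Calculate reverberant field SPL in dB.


Given values:
  Lw = 92.2 dB, R = 31.7 m^2
Formula: SPL = Lw + 10 * log10(4 / R)
Compute 4 / R = 4 / 31.7 = 0.126183
Compute 10 * log10(0.126183) = -8.99
SPL = 92.2 + (-8.99) = 83.21

83.21 dB


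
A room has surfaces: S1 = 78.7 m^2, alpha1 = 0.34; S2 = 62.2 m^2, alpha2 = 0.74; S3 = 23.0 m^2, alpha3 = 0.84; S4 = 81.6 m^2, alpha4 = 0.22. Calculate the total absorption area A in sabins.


Given surfaces:
  Surface 1: 78.7 * 0.34 = 26.758
  Surface 2: 62.2 * 0.74 = 46.028
  Surface 3: 23.0 * 0.84 = 19.32
  Surface 4: 81.6 * 0.22 = 17.952
Formula: A = sum(Si * alpha_i)
A = 26.758 + 46.028 + 19.32 + 17.952
A = 110.06

110.06 sabins


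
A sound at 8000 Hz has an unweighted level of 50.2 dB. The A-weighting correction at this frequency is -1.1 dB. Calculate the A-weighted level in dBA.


Given values:
  SPL = 50.2 dB
  A-weighting at 8000 Hz = -1.1 dB
Formula: L_A = SPL + A_weight
L_A = 50.2 + (-1.1)
L_A = 49.1

49.1 dBA


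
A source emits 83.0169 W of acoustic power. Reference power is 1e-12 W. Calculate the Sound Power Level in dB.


Given values:
  W = 83.0169 W
  W_ref = 1e-12 W
Formula: SWL = 10 * log10(W / W_ref)
Compute ratio: W / W_ref = 83016900000000
Compute log10: log10(83016900000000) = 13.919167
Multiply: SWL = 10 * 13.919167 = 139.19

139.19 dB


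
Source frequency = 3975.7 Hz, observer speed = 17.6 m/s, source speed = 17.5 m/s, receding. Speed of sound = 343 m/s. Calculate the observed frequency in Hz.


Given values:
  f_s = 3975.7 Hz, v_o = 17.6 m/s, v_s = 17.5 m/s
  Direction: receding
Formula: f_o = f_s * (c - v_o) / (c + v_s)
Numerator: c - v_o = 343 - 17.6 = 325.4
Denominator: c + v_s = 343 + 17.5 = 360.5
f_o = 3975.7 * 325.4 / 360.5 = 3588.61

3588.61 Hz


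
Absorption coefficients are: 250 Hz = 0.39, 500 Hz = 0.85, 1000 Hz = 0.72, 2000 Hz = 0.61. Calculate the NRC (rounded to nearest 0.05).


Given values:
  a_250 = 0.39, a_500 = 0.85
  a_1000 = 0.72, a_2000 = 0.61
Formula: NRC = (a250 + a500 + a1000 + a2000) / 4
Sum = 0.39 + 0.85 + 0.72 + 0.61 = 2.57
NRC = 2.57 / 4 = 0.6425
Rounded to nearest 0.05: 0.65

0.65


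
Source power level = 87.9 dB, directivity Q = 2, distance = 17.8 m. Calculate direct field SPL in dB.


Given values:
  Lw = 87.9 dB, Q = 2, r = 17.8 m
Formula: SPL = Lw + 10 * log10(Q / (4 * pi * r^2))
Compute 4 * pi * r^2 = 4 * pi * 17.8^2 = 3981.5289
Compute Q / denom = 2 / 3981.5289 = 0.00050232
Compute 10 * log10(0.00050232) = -32.9902
SPL = 87.9 + (-32.9902) = 54.91

54.91 dB


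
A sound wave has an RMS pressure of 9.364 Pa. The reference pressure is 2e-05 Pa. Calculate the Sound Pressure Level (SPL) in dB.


Given values:
  p = 9.364 Pa
  p_ref = 2e-05 Pa
Formula: SPL = 20 * log10(p / p_ref)
Compute ratio: p / p_ref = 9.364 / 2e-05 = 468200
Compute log10: log10(468200) = 5.670431
Multiply: SPL = 20 * 5.670431 = 113.41

113.41 dB


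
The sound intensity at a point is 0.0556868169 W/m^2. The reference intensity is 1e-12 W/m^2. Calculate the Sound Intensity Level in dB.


Given values:
  I = 0.0556868169 W/m^2
  I_ref = 1e-12 W/m^2
Formula: SIL = 10 * log10(I / I_ref)
Compute ratio: I / I_ref = 55686816900
Compute log10: log10(55686816900) = 10.745752
Multiply: SIL = 10 * 10.745752 = 107.46

107.46 dB


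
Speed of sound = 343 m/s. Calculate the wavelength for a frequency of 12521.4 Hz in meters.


Given values:
  c = 343 m/s, f = 12521.4 Hz
Formula: lambda = c / f
lambda = 343 / 12521.4
lambda = 0.0274

0.0274 m


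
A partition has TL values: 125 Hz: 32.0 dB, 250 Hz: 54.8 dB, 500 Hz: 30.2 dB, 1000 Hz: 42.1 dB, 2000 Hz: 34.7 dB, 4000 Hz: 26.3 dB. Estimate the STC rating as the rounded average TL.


Given TL values at each frequency:
  125 Hz: 32.0 dB
  250 Hz: 54.8 dB
  500 Hz: 30.2 dB
  1000 Hz: 42.1 dB
  2000 Hz: 34.7 dB
  4000 Hz: 26.3 dB
Formula: STC ~ round(average of TL values)
Sum = 32.0 + 54.8 + 30.2 + 42.1 + 34.7 + 26.3 = 220.1
Average = 220.1 / 6 = 36.68
Rounded: 37

37


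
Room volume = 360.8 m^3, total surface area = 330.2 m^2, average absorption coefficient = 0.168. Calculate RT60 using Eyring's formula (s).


Given values:
  V = 360.8 m^3, S = 330.2 m^2, alpha = 0.168
Formula: RT60 = 0.161 * V / (-S * ln(1 - alpha))
Compute ln(1 - 0.168) = ln(0.832) = -0.183923
Denominator: -330.2 * -0.183923 = 60.7314
Numerator: 0.161 * 360.8 = 58.0888
RT60 = 58.0888 / 60.7314 = 0.956

0.956 s


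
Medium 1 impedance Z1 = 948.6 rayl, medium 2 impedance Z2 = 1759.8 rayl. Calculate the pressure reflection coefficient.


Given values:
  Z1 = 948.6 rayl, Z2 = 1759.8 rayl
Formula: R = (Z2 - Z1) / (Z2 + Z1)
Numerator: Z2 - Z1 = 1759.8 - 948.6 = 811.2
Denominator: Z2 + Z1 = 1759.8 + 948.6 = 2708.4
R = 811.2 / 2708.4 = 0.2995

0.2995


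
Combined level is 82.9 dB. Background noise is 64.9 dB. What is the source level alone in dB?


Given values:
  L_total = 82.9 dB, L_bg = 64.9 dB
Formula: L_source = 10 * log10(10^(L_total/10) - 10^(L_bg/10))
Convert to linear:
  10^(82.9/10) = 194984459.9758
  10^(64.9/10) = 3090295.4325
Difference: 194984459.9758 - 3090295.4325 = 191894164.5433
L_source = 10 * log10(191894164.5433) = 82.83

82.83 dB


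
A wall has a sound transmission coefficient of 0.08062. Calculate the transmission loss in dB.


Given values:
  tau = 0.08062
Formula: TL = 10 * log10(1 / tau)
Compute 1 / tau = 1 / 0.08062 = 12.4039
Compute log10(12.4039) = 1.093558
TL = 10 * 1.093558 = 10.94

10.94 dB


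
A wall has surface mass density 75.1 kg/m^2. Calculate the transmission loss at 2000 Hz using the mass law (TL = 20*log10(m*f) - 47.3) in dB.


Given values:
  m = 75.1 kg/m^2, f = 2000 Hz
Formula: TL = 20 * log10(m * f) - 47.3
Compute m * f = 75.1 * 2000 = 150200.0
Compute log10(150200.0) = 5.17667
Compute 20 * 5.17667 = 103.5334
TL = 103.5334 - 47.3 = 56.23

56.23 dB


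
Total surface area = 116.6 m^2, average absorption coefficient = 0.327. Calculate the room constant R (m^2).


Given values:
  S = 116.6 m^2, alpha = 0.327
Formula: R = S * alpha / (1 - alpha)
Numerator: 116.6 * 0.327 = 38.1282
Denominator: 1 - 0.327 = 0.673
R = 38.1282 / 0.673 = 56.65

56.65 m^2


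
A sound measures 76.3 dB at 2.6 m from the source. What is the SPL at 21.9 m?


Given values:
  SPL1 = 76.3 dB, r1 = 2.6 m, r2 = 21.9 m
Formula: SPL2 = SPL1 - 20 * log10(r2 / r1)
Compute ratio: r2 / r1 = 21.9 / 2.6 = 8.4231
Compute log10: log10(8.4231) = 0.925472
Compute drop: 20 * 0.925472 = 18.5094
SPL2 = 76.3 - 18.5094 = 57.79

57.79 dB


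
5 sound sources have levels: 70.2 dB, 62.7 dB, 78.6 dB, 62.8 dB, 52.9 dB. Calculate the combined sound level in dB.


Formula: L_total = 10 * log10( sum(10^(Li/10)) )
  Source 1: 10^(70.2/10) = 10471285.4805
  Source 2: 10^(62.7/10) = 1862087.1367
  Source 3: 10^(78.6/10) = 72443596.0075
  Source 4: 10^(62.8/10) = 1905460.718
  Source 5: 10^(52.9/10) = 194984.46
Sum of linear values = 86877413.8027
L_total = 10 * log10(86877413.8027) = 79.39

79.39 dB


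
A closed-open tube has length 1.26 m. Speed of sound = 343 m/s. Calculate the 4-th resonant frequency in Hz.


Given values:
  Tube type: closed-open, L = 1.26 m, c = 343 m/s, n = 4
Formula: f_n = (2n - 1) * c / (4 * L)
Compute 2n - 1 = 2*4 - 1 = 7
Compute 4 * L = 4 * 1.26 = 5.04
f = 7 * 343 / 5.04
f = 476.39

476.39 Hz


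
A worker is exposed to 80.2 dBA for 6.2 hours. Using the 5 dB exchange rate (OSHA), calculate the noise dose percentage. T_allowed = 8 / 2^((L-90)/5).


Given values:
  L = 80.2 dBA, T = 6.2 hours
Formula: T_allowed = 8 / 2^((L - 90) / 5)
Compute exponent: (80.2 - 90) / 5 = -1.96
Compute 2^(-1.96) = 0.257028
T_allowed = 8 / 0.257028 = 31.125014 hours
Dose = (T / T_allowed) * 100
Dose = (6.2 / 31.125014) * 100 = 19.92

19.92 %


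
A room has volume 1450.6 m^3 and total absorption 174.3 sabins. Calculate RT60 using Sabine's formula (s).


Given values:
  V = 1450.6 m^3
  A = 174.3 sabins
Formula: RT60 = 0.161 * V / A
Numerator: 0.161 * 1450.6 = 233.5466
RT60 = 233.5466 / 174.3 = 1.34

1.34 s


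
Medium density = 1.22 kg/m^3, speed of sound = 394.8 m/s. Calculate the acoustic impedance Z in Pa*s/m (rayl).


Given values:
  rho = 1.22 kg/m^3
  c = 394.8 m/s
Formula: Z = rho * c
Z = 1.22 * 394.8
Z = 481.66

481.66 rayl


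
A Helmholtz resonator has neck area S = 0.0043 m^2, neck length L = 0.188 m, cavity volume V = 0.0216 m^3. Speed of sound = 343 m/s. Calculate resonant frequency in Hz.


Given values:
  S = 0.0043 m^2, L = 0.188 m, V = 0.0216 m^3, c = 343 m/s
Formula: f = (c / (2*pi)) * sqrt(S / (V * L))
Compute V * L = 0.0216 * 0.188 = 0.0040608
Compute S / (V * L) = 0.0043 / 0.0040608 = 1.0589
Compute sqrt(1.0589) = 1.029029
Compute c / (2*pi) = 343 / 6.283185 = 54.590148
f = 54.590148 * 1.029029 = 56.17

56.17 Hz


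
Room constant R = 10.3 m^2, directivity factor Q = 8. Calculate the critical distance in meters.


Given values:
  R = 10.3 m^2, Q = 8
Formula: d_c = 0.141 * sqrt(Q * R)
Compute Q * R = 8 * 10.3 = 82.4
Compute sqrt(82.4) = 9.0774
d_c = 0.141 * 9.0774 = 1.28

1.28 m


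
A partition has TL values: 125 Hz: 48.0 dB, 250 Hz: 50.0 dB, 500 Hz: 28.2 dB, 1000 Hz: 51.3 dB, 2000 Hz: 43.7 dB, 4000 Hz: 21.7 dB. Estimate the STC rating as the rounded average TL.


Given TL values at each frequency:
  125 Hz: 48.0 dB
  250 Hz: 50.0 dB
  500 Hz: 28.2 dB
  1000 Hz: 51.3 dB
  2000 Hz: 43.7 dB
  4000 Hz: 21.7 dB
Formula: STC ~ round(average of TL values)
Sum = 48.0 + 50.0 + 28.2 + 51.3 + 43.7 + 21.7 = 242.9
Average = 242.9 / 6 = 40.48
Rounded: 40

40


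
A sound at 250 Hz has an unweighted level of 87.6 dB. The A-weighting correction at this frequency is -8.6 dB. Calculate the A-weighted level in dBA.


Given values:
  SPL = 87.6 dB
  A-weighting at 250 Hz = -8.6 dB
Formula: L_A = SPL + A_weight
L_A = 87.6 + (-8.6)
L_A = 79.0

79.0 dBA


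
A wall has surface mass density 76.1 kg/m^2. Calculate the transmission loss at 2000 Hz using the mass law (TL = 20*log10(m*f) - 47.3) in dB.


Given values:
  m = 76.1 kg/m^2, f = 2000 Hz
Formula: TL = 20 * log10(m * f) - 47.3
Compute m * f = 76.1 * 2000 = 152200.0
Compute log10(152200.0) = 5.182415
Compute 20 * 5.182415 = 103.6483
TL = 103.6483 - 47.3 = 56.35

56.35 dB


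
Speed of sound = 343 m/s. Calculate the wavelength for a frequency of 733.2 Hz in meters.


Given values:
  c = 343 m/s, f = 733.2 Hz
Formula: lambda = c / f
lambda = 343 / 733.2
lambda = 0.4678

0.4678 m


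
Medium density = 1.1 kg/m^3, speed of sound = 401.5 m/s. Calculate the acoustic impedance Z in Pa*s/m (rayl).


Given values:
  rho = 1.1 kg/m^3
  c = 401.5 m/s
Formula: Z = rho * c
Z = 1.1 * 401.5
Z = 441.65

441.65 rayl


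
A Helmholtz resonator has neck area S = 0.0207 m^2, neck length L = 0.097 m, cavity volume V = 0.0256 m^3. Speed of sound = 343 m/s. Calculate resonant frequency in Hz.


Given values:
  S = 0.0207 m^2, L = 0.097 m, V = 0.0256 m^3, c = 343 m/s
Formula: f = (c / (2*pi)) * sqrt(S / (V * L))
Compute V * L = 0.0256 * 0.097 = 0.0024832
Compute S / (V * L) = 0.0207 / 0.0024832 = 8.336
Compute sqrt(8.336) = 2.887213
Compute c / (2*pi) = 343 / 6.283185 = 54.590148
f = 54.590148 * 2.887213 = 157.61

157.61 Hz


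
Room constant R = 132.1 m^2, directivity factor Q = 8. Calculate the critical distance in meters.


Given values:
  R = 132.1 m^2, Q = 8
Formula: d_c = 0.141 * sqrt(Q * R)
Compute Q * R = 8 * 132.1 = 1056.8
Compute sqrt(1056.8) = 32.5085
d_c = 0.141 * 32.5085 = 4.584

4.584 m


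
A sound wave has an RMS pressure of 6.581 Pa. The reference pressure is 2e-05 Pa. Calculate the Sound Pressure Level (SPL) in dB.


Given values:
  p = 6.581 Pa
  p_ref = 2e-05 Pa
Formula: SPL = 20 * log10(p / p_ref)
Compute ratio: p / p_ref = 6.581 / 2e-05 = 329050
Compute log10: log10(329050) = 5.517262
Multiply: SPL = 20 * 5.517262 = 110.35

110.35 dB


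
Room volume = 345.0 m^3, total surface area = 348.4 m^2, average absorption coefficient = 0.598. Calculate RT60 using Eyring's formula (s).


Given values:
  V = 345.0 m^3, S = 348.4 m^2, alpha = 0.598
Formula: RT60 = 0.161 * V / (-S * ln(1 - alpha))
Compute ln(1 - 0.598) = ln(0.402) = -0.911303
Denominator: -348.4 * -0.911303 = 317.498
Numerator: 0.161 * 345.0 = 55.545
RT60 = 55.545 / 317.498 = 0.175

0.175 s


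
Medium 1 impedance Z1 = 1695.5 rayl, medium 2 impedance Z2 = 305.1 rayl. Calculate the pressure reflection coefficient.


Given values:
  Z1 = 1695.5 rayl, Z2 = 305.1 rayl
Formula: R = (Z2 - Z1) / (Z2 + Z1)
Numerator: Z2 - Z1 = 305.1 - 1695.5 = -1390.4
Denominator: Z2 + Z1 = 305.1 + 1695.5 = 2000.6
R = -1390.4 / 2000.6 = -0.695

-0.695


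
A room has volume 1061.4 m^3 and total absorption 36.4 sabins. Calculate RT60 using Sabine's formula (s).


Given values:
  V = 1061.4 m^3
  A = 36.4 sabins
Formula: RT60 = 0.161 * V / A
Numerator: 0.161 * 1061.4 = 170.8854
RT60 = 170.8854 / 36.4 = 4.695

4.695 s


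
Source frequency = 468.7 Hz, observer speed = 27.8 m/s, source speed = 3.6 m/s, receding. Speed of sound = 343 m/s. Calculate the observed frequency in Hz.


Given values:
  f_s = 468.7 Hz, v_o = 27.8 m/s, v_s = 3.6 m/s
  Direction: receding
Formula: f_o = f_s * (c - v_o) / (c + v_s)
Numerator: c - v_o = 343 - 27.8 = 315.2
Denominator: c + v_s = 343 + 3.6 = 346.6
f_o = 468.7 * 315.2 / 346.6 = 426.24

426.24 Hz


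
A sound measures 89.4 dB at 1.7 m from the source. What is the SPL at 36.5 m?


Given values:
  SPL1 = 89.4 dB, r1 = 1.7 m, r2 = 36.5 m
Formula: SPL2 = SPL1 - 20 * log10(r2 / r1)
Compute ratio: r2 / r1 = 36.5 / 1.7 = 21.4706
Compute log10: log10(21.4706) = 1.331844
Compute drop: 20 * 1.331844 = 26.6369
SPL2 = 89.4 - 26.6369 = 62.76

62.76 dB
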